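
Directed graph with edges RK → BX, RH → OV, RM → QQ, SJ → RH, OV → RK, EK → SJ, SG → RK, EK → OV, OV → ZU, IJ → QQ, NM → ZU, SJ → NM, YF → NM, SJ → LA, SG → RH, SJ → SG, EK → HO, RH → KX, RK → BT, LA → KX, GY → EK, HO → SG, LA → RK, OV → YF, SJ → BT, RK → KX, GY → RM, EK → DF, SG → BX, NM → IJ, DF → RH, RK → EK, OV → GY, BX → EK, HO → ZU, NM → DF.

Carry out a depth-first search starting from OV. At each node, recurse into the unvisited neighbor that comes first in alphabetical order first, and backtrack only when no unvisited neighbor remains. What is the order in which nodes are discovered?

OV GY EK DF RH KX HO SG BX RK BT ZU SJ LA NM IJ QQ RM YF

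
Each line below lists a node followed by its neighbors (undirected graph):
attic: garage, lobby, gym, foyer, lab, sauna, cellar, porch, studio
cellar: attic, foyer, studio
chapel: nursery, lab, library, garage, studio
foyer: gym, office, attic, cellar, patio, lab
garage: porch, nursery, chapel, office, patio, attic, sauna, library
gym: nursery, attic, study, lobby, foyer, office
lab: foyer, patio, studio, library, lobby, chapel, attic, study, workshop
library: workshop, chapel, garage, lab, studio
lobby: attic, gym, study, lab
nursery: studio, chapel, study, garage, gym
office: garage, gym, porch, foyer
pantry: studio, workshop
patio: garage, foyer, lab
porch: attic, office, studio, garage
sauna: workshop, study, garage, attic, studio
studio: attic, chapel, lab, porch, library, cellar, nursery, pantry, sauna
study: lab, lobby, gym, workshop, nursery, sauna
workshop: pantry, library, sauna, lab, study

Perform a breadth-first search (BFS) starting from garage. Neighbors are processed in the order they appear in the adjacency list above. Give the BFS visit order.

garage porch nursery chapel office patio attic sauna library studio study gym lab foyer lobby cellar workshop pantry

Visit garage; enqueue porch, nursery, chapel, office, patio, attic, sauna, library → queue [porch, nursery, chapel, office, patio, attic, sauna, library]
Visit porch; enqueue studio → queue [nursery, chapel, office, patio, attic, sauna, library, studio]
Visit nursery; enqueue study, gym → queue [chapel, office, patio, attic, sauna, library, studio, study, gym]
Visit chapel; enqueue lab → queue [office, patio, attic, sauna, library, studio, study, gym, lab]
Visit office; enqueue foyer → queue [patio, attic, sauna, library, studio, study, gym, lab, foyer]
Visit patio → queue [attic, sauna, library, studio, study, gym, lab, foyer]
Visit attic; enqueue lobby, cellar → queue [sauna, library, studio, study, gym, lab, foyer, lobby, cellar]
Visit sauna; enqueue workshop → queue [library, studio, study, gym, lab, foyer, lobby, cellar, workshop]
Visit library → queue [studio, study, gym, lab, foyer, lobby, cellar, workshop]
Visit studio; enqueue pantry → queue [study, gym, lab, foyer, lobby, cellar, workshop, pantry]
Visit study → queue [gym, lab, foyer, lobby, cellar, workshop, pantry]
Visit gym → queue [lab, foyer, lobby, cellar, workshop, pantry]
Visit lab → queue [foyer, lobby, cellar, workshop, pantry]
Visit foyer → queue [lobby, cellar, workshop, pantry]
Visit lobby → queue [cellar, workshop, pantry]
Visit cellar → queue [workshop, pantry]
Visit workshop → queue [pantry]
Visit pantry → queue []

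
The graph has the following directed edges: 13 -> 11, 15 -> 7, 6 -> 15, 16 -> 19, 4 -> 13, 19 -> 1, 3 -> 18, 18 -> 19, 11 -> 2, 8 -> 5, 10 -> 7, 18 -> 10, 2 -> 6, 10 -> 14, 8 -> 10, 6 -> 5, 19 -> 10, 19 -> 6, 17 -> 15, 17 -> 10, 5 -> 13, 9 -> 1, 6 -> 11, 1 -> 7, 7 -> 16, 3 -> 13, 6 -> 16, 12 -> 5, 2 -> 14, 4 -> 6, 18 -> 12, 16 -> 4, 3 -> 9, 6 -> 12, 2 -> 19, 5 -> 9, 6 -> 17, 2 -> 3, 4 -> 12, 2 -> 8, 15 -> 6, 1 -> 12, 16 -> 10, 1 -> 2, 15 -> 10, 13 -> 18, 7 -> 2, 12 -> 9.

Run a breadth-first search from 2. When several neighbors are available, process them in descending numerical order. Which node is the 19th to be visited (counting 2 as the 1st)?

4

Visit 2; enqueue 19, 14, 8, 6, 3 → queue [19, 14, 8, 6, 3]
Visit 19; enqueue 10, 1 → queue [14, 8, 6, 3, 10, 1]
Visit 14 → queue [8, 6, 3, 10, 1]
Visit 8; enqueue 5 → queue [6, 3, 10, 1, 5]
Visit 6; enqueue 17, 16, 15, 12, 11 → queue [3, 10, 1, 5, 17, 16, 15, 12, 11]
Visit 3; enqueue 18, 13, 9 → queue [10, 1, 5, 17, 16, 15, 12, 11, 18, 13, 9]
Visit 10; enqueue 7 → queue [1, 5, 17, 16, 15, 12, 11, 18, 13, 9, 7]
Visit 1 → queue [5, 17, 16, 15, 12, 11, 18, 13, 9, 7]
Visit 5 → queue [17, 16, 15, 12, 11, 18, 13, 9, 7]
Visit 17 → queue [16, 15, 12, 11, 18, 13, 9, 7]
Visit 16; enqueue 4 → queue [15, 12, 11, 18, 13, 9, 7, 4]
Visit 15 → queue [12, 11, 18, 13, 9, 7, 4]
Visit 12 → queue [11, 18, 13, 9, 7, 4]
Visit 11 → queue [18, 13, 9, 7, 4]
Visit 18 → queue [13, 9, 7, 4]
Visit 13 → queue [9, 7, 4]
Visit 9 → queue [7, 4]
Visit 7 → queue [4]
Visit 4 → queue []

Visit order: 2, 19, 14, 8, 6, 3, 10, 1, 5, 17, 16, 15, 12, 11, 18, 13, 9, 7, 4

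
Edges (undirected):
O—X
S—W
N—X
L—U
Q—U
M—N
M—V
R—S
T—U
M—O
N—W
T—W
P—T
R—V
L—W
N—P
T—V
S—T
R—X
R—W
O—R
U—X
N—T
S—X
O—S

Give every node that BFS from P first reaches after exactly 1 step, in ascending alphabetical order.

N, T

Level 0: P
Level 1: N, T
Level 2: M, S, U, V, W, X
Level 3: L, O, Q, R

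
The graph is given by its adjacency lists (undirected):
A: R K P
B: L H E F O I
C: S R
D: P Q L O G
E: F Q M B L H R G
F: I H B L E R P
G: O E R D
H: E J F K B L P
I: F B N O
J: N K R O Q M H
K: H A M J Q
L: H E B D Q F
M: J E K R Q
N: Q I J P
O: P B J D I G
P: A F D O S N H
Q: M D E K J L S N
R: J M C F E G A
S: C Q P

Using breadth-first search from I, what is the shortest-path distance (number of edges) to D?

Level 0: I
Level 1: B, F, N, O
Level 2: D, E, G, H, J, L, P, Q, R
Level 3: A, C, K, M, S
D first appears at level 2.

2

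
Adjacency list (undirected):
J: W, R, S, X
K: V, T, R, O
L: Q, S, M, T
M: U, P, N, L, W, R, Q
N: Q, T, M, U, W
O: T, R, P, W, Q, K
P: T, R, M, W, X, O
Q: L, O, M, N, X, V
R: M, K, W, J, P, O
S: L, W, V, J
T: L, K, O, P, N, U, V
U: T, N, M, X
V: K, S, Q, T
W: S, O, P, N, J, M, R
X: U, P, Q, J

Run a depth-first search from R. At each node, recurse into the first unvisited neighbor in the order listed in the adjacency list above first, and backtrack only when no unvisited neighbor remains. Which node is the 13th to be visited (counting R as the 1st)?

Visit R
R → M
M → U
U → T
T → L
L → Q
Q → O
O → P
P → W
W → S
S → V
V → K
S → J
J → X
W → N

Visit order: R, M, U, T, L, Q, O, P, W, S, V, K, J, X, N

J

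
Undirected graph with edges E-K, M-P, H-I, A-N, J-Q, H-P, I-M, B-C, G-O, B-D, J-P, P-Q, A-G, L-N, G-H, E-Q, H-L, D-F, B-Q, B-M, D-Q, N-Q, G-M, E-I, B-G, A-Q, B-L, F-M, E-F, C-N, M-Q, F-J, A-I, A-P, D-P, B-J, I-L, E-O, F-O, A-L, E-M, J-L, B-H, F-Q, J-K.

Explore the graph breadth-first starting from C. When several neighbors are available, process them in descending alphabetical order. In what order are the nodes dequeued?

Visit C; enqueue N, B → queue [N, B]
Visit N; enqueue Q, L, A → queue [B, Q, L, A]
Visit B; enqueue M, J, H, G, D → queue [Q, L, A, M, J, H, G, D]
Visit Q; enqueue P, F, E → queue [L, A, M, J, H, G, D, P, F, E]
Visit L; enqueue I → queue [A, M, J, H, G, D, P, F, E, I]
Visit A → queue [M, J, H, G, D, P, F, E, I]
Visit M → queue [J, H, G, D, P, F, E, I]
Visit J; enqueue K → queue [H, G, D, P, F, E, I, K]
Visit H → queue [G, D, P, F, E, I, K]
Visit G; enqueue O → queue [D, P, F, E, I, K, O]
Visit D → queue [P, F, E, I, K, O]
Visit P → queue [F, E, I, K, O]
Visit F → queue [E, I, K, O]
Visit E → queue [I, K, O]
Visit I → queue [K, O]
Visit K → queue [O]
Visit O → queue []

C, N, B, Q, L, A, M, J, H, G, D, P, F, E, I, K, O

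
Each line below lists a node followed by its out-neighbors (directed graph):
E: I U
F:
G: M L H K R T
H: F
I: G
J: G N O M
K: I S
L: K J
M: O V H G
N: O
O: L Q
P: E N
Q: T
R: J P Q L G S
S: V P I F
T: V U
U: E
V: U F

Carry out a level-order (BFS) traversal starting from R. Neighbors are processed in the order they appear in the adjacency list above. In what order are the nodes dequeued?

R → J → P → Q → L → G → S → N → O → M → E → T → K → H → V → I → F → U

Visit R; enqueue J, P, Q, L, G, S → queue [J, P, Q, L, G, S]
Visit J; enqueue N, O, M → queue [P, Q, L, G, S, N, O, M]
Visit P; enqueue E → queue [Q, L, G, S, N, O, M, E]
Visit Q; enqueue T → queue [L, G, S, N, O, M, E, T]
Visit L; enqueue K → queue [G, S, N, O, M, E, T, K]
Visit G; enqueue H → queue [S, N, O, M, E, T, K, H]
Visit S; enqueue V, I, F → queue [N, O, M, E, T, K, H, V, I, F]
Visit N → queue [O, M, E, T, K, H, V, I, F]
Visit O → queue [M, E, T, K, H, V, I, F]
Visit M → queue [E, T, K, H, V, I, F]
Visit E; enqueue U → queue [T, K, H, V, I, F, U]
Visit T → queue [K, H, V, I, F, U]
Visit K → queue [H, V, I, F, U]
Visit H → queue [V, I, F, U]
Visit V → queue [I, F, U]
Visit I → queue [F, U]
Visit F → queue [U]
Visit U → queue []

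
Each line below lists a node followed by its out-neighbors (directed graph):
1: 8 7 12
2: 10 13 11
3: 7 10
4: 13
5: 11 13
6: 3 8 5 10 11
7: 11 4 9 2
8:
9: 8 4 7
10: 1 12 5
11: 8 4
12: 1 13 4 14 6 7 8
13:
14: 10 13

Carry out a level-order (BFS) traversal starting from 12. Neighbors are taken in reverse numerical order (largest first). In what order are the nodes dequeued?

12 → 14 → 13 → 8 → 7 → 6 → 4 → 1 → 10 → 11 → 9 → 2 → 5 → 3

Visit 12; enqueue 14, 13, 8, 7, 6, 4, 1 → queue [14, 13, 8, 7, 6, 4, 1]
Visit 14; enqueue 10 → queue [13, 8, 7, 6, 4, 1, 10]
Visit 13 → queue [8, 7, 6, 4, 1, 10]
Visit 8 → queue [7, 6, 4, 1, 10]
Visit 7; enqueue 11, 9, 2 → queue [6, 4, 1, 10, 11, 9, 2]
Visit 6; enqueue 5, 3 → queue [4, 1, 10, 11, 9, 2, 5, 3]
Visit 4 → queue [1, 10, 11, 9, 2, 5, 3]
Visit 1 → queue [10, 11, 9, 2, 5, 3]
Visit 10 → queue [11, 9, 2, 5, 3]
Visit 11 → queue [9, 2, 5, 3]
Visit 9 → queue [2, 5, 3]
Visit 2 → queue [5, 3]
Visit 5 → queue [3]
Visit 3 → queue []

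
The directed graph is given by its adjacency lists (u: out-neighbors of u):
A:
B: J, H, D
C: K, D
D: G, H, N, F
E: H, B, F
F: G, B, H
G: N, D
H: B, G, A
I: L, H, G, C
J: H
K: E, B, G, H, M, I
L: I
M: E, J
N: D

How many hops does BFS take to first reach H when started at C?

Level 0: C
Level 1: D, K
Level 2: B, E, F, G, H, I, M, N
Level 3: A, J, L
H first appears at level 2.

2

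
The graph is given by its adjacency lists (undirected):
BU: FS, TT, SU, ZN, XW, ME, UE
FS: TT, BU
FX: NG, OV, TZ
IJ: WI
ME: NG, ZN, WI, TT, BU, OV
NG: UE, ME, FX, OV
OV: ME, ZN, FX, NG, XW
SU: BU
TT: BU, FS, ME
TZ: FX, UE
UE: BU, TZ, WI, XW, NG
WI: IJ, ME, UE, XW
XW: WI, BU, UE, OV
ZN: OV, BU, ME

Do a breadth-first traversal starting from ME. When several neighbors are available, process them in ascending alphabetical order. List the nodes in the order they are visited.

ME → BU → NG → OV → TT → WI → ZN → FS → SU → UE → XW → FX → IJ → TZ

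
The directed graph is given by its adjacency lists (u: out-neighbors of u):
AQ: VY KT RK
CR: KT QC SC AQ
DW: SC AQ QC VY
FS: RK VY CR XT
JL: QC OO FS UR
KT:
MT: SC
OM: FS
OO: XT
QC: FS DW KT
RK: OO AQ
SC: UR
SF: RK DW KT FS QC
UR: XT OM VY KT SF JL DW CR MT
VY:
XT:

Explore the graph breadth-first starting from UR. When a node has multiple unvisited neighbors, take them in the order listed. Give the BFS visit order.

Visit UR; enqueue XT, OM, VY, KT, SF, JL, DW, CR, MT → queue [XT, OM, VY, KT, SF, JL, DW, CR, MT]
Visit XT → queue [OM, VY, KT, SF, JL, DW, CR, MT]
Visit OM; enqueue FS → queue [VY, KT, SF, JL, DW, CR, MT, FS]
Visit VY → queue [KT, SF, JL, DW, CR, MT, FS]
Visit KT → queue [SF, JL, DW, CR, MT, FS]
Visit SF; enqueue RK, QC → queue [JL, DW, CR, MT, FS, RK, QC]
Visit JL; enqueue OO → queue [DW, CR, MT, FS, RK, QC, OO]
Visit DW; enqueue SC, AQ → queue [CR, MT, FS, RK, QC, OO, SC, AQ]
Visit CR → queue [MT, FS, RK, QC, OO, SC, AQ]
Visit MT → queue [FS, RK, QC, OO, SC, AQ]
Visit FS → queue [RK, QC, OO, SC, AQ]
Visit RK → queue [QC, OO, SC, AQ]
Visit QC → queue [OO, SC, AQ]
Visit OO → queue [SC, AQ]
Visit SC → queue [AQ]
Visit AQ → queue []

UR, XT, OM, VY, KT, SF, JL, DW, CR, MT, FS, RK, QC, OO, SC, AQ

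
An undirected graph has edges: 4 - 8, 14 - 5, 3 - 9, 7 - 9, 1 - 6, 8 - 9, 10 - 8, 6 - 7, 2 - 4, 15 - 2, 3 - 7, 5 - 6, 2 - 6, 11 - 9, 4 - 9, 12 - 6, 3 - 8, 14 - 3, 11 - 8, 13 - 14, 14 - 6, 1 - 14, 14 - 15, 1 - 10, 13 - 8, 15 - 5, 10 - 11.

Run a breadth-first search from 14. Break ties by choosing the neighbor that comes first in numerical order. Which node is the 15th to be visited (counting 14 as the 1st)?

4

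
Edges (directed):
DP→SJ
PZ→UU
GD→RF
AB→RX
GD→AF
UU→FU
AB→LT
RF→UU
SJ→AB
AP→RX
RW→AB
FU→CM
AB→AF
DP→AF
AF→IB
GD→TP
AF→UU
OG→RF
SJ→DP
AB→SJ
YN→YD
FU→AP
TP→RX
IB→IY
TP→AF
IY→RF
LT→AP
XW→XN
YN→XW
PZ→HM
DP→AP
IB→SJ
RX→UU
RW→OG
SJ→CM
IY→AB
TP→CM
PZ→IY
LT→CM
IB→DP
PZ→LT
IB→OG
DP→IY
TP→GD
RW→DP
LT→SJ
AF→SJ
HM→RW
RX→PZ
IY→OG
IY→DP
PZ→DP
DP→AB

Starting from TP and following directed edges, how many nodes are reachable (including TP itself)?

19

BFS from TP visits: TP, RX, GD, CM, AF, UU, PZ, RF, SJ, IB, FU, LT, IY, HM, DP, AB, OG, AP, RW
Reachable nodes: 19 of 23 total.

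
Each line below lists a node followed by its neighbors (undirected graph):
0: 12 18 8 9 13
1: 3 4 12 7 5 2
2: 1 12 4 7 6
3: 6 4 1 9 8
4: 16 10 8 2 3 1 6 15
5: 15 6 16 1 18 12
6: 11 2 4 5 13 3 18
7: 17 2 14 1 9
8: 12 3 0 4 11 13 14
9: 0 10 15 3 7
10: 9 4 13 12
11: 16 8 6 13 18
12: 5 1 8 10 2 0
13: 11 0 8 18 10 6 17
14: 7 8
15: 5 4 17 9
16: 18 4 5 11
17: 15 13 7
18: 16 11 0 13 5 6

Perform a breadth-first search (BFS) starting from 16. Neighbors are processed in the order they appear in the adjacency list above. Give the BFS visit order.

Visit 16; enqueue 18, 4, 5, 11 → queue [18, 4, 5, 11]
Visit 18; enqueue 0, 13, 6 → queue [4, 5, 11, 0, 13, 6]
Visit 4; enqueue 10, 8, 2, 3, 1, 15 → queue [5, 11, 0, 13, 6, 10, 8, 2, 3, 1, 15]
Visit 5; enqueue 12 → queue [11, 0, 13, 6, 10, 8, 2, 3, 1, 15, 12]
Visit 11 → queue [0, 13, 6, 10, 8, 2, 3, 1, 15, 12]
Visit 0; enqueue 9 → queue [13, 6, 10, 8, 2, 3, 1, 15, 12, 9]
Visit 13; enqueue 17 → queue [6, 10, 8, 2, 3, 1, 15, 12, 9, 17]
Visit 6 → queue [10, 8, 2, 3, 1, 15, 12, 9, 17]
Visit 10 → queue [8, 2, 3, 1, 15, 12, 9, 17]
Visit 8; enqueue 14 → queue [2, 3, 1, 15, 12, 9, 17, 14]
Visit 2; enqueue 7 → queue [3, 1, 15, 12, 9, 17, 14, 7]
Visit 3 → queue [1, 15, 12, 9, 17, 14, 7]
Visit 1 → queue [15, 12, 9, 17, 14, 7]
Visit 15 → queue [12, 9, 17, 14, 7]
Visit 12 → queue [9, 17, 14, 7]
Visit 9 → queue [17, 14, 7]
Visit 17 → queue [14, 7]
Visit 14 → queue [7]
Visit 7 → queue []

16, 18, 4, 5, 11, 0, 13, 6, 10, 8, 2, 3, 1, 15, 12, 9, 17, 14, 7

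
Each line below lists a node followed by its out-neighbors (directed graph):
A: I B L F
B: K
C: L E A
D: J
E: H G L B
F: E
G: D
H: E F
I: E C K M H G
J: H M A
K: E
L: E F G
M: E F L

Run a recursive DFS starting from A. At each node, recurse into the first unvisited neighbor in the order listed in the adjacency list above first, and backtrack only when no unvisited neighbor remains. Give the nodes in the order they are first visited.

A I E H F G D J M L B K C

Visit A
A → I
I → E
E → H
H → F
E → G
G → D
D → J
J → M
M → L
E → B
B → K
I → C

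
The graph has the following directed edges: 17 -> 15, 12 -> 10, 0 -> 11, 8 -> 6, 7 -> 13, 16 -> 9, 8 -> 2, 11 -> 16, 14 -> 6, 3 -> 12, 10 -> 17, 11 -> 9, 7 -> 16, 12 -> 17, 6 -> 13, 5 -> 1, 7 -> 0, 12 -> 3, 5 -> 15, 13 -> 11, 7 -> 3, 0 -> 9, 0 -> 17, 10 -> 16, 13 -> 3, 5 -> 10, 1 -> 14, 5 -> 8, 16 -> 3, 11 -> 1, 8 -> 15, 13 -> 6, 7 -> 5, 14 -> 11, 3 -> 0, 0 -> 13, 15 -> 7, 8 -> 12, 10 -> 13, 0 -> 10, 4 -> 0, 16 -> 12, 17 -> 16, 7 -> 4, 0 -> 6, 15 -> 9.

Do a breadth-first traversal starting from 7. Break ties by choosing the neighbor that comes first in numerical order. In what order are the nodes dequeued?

Visit 7; enqueue 0, 3, 4, 5, 13, 16 → queue [0, 3, 4, 5, 13, 16]
Visit 0; enqueue 6, 9, 10, 11, 17 → queue [3, 4, 5, 13, 16, 6, 9, 10, 11, 17]
Visit 3; enqueue 12 → queue [4, 5, 13, 16, 6, 9, 10, 11, 17, 12]
Visit 4 → queue [5, 13, 16, 6, 9, 10, 11, 17, 12]
Visit 5; enqueue 1, 8, 15 → queue [13, 16, 6, 9, 10, 11, 17, 12, 1, 8, 15]
Visit 13 → queue [16, 6, 9, 10, 11, 17, 12, 1, 8, 15]
Visit 16 → queue [6, 9, 10, 11, 17, 12, 1, 8, 15]
Visit 6 → queue [9, 10, 11, 17, 12, 1, 8, 15]
Visit 9 → queue [10, 11, 17, 12, 1, 8, 15]
Visit 10 → queue [11, 17, 12, 1, 8, 15]
Visit 11 → queue [17, 12, 1, 8, 15]
Visit 17 → queue [12, 1, 8, 15]
Visit 12 → queue [1, 8, 15]
Visit 1; enqueue 14 → queue [8, 15, 14]
Visit 8; enqueue 2 → queue [15, 14, 2]
Visit 15 → queue [14, 2]
Visit 14 → queue [2]
Visit 2 → queue []

7, 0, 3, 4, 5, 13, 16, 6, 9, 10, 11, 17, 12, 1, 8, 15, 14, 2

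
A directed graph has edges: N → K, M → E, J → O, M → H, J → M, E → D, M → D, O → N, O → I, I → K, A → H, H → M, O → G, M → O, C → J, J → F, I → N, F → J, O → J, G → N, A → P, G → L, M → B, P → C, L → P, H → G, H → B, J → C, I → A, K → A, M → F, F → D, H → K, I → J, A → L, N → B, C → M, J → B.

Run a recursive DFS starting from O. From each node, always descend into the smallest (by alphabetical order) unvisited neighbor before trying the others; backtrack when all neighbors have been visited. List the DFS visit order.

Visit O
O → G
G → L
L → P
P → C
C → J
J → B
J → F
F → D
J → M
M → E
M → H
H → K
K → A
G → N
O → I

O, G, L, P, C, J, B, F, D, M, E, H, K, A, N, I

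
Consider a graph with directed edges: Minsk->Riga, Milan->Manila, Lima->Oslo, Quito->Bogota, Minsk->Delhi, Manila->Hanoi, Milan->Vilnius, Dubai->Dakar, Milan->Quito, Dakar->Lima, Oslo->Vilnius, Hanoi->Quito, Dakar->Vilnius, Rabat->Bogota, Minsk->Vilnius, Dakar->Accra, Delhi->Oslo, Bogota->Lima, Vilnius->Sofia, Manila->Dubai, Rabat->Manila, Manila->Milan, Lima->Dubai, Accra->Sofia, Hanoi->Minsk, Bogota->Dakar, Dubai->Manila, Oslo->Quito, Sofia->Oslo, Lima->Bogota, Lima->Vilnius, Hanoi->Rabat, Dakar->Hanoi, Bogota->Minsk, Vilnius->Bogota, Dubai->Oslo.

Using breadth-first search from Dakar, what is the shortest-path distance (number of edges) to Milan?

4

Level 0: Dakar
Level 1: Accra, Hanoi, Lima, Vilnius
Level 2: Bogota, Dubai, Minsk, Oslo, Quito, Rabat, Sofia
Level 3: Delhi, Manila, Riga
Level 4: Milan
Milan first appears at level 4.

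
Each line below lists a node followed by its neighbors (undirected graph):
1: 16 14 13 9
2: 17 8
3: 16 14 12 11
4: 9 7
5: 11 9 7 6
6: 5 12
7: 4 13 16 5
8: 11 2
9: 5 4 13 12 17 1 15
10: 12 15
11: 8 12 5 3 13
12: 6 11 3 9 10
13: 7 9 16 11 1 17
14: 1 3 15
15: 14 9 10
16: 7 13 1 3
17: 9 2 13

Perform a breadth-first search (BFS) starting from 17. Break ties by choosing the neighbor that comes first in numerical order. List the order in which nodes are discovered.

17, 2, 9, 13, 8, 1, 4, 5, 12, 15, 7, 11, 16, 14, 6, 3, 10

Visit 17; enqueue 2, 9, 13 → queue [2, 9, 13]
Visit 2; enqueue 8 → queue [9, 13, 8]
Visit 9; enqueue 1, 4, 5, 12, 15 → queue [13, 8, 1, 4, 5, 12, 15]
Visit 13; enqueue 7, 11, 16 → queue [8, 1, 4, 5, 12, 15, 7, 11, 16]
Visit 8 → queue [1, 4, 5, 12, 15, 7, 11, 16]
Visit 1; enqueue 14 → queue [4, 5, 12, 15, 7, 11, 16, 14]
Visit 4 → queue [5, 12, 15, 7, 11, 16, 14]
Visit 5; enqueue 6 → queue [12, 15, 7, 11, 16, 14, 6]
Visit 12; enqueue 3, 10 → queue [15, 7, 11, 16, 14, 6, 3, 10]
Visit 15 → queue [7, 11, 16, 14, 6, 3, 10]
Visit 7 → queue [11, 16, 14, 6, 3, 10]
Visit 11 → queue [16, 14, 6, 3, 10]
Visit 16 → queue [14, 6, 3, 10]
Visit 14 → queue [6, 3, 10]
Visit 6 → queue [3, 10]
Visit 3 → queue [10]
Visit 10 → queue []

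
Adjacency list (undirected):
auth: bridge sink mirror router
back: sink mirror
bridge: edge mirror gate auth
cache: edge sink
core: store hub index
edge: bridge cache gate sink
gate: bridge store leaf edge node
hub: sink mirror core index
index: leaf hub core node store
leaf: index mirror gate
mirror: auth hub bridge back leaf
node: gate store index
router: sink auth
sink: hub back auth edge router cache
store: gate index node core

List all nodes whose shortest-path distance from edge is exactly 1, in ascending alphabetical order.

bridge, cache, gate, sink

Level 0: edge
Level 1: bridge, cache, gate, sink
Level 2: auth, back, hub, leaf, mirror, node, router, store
Level 3: core, index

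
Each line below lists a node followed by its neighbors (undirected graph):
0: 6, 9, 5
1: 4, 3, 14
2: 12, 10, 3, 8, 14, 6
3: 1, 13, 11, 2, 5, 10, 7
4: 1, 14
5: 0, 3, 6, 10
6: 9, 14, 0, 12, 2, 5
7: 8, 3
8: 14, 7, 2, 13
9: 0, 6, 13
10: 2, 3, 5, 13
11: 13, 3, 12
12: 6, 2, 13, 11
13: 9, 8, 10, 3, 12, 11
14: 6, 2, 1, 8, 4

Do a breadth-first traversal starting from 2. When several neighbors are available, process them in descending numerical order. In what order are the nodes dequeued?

Visit 2; enqueue 14, 12, 10, 8, 6, 3 → queue [14, 12, 10, 8, 6, 3]
Visit 14; enqueue 4, 1 → queue [12, 10, 8, 6, 3, 4, 1]
Visit 12; enqueue 13, 11 → queue [10, 8, 6, 3, 4, 1, 13, 11]
Visit 10; enqueue 5 → queue [8, 6, 3, 4, 1, 13, 11, 5]
Visit 8; enqueue 7 → queue [6, 3, 4, 1, 13, 11, 5, 7]
Visit 6; enqueue 9, 0 → queue [3, 4, 1, 13, 11, 5, 7, 9, 0]
Visit 3 → queue [4, 1, 13, 11, 5, 7, 9, 0]
Visit 4 → queue [1, 13, 11, 5, 7, 9, 0]
Visit 1 → queue [13, 11, 5, 7, 9, 0]
Visit 13 → queue [11, 5, 7, 9, 0]
Visit 11 → queue [5, 7, 9, 0]
Visit 5 → queue [7, 9, 0]
Visit 7 → queue [9, 0]
Visit 9 → queue [0]
Visit 0 → queue []

2 14 12 10 8 6 3 4 1 13 11 5 7 9 0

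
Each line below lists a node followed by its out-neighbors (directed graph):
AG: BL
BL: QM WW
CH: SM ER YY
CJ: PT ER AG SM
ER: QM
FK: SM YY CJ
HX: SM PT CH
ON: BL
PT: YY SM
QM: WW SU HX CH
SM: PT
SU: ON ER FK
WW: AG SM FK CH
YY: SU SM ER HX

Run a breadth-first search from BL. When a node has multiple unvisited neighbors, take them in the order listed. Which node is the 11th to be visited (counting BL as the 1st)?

ER

Visit BL; enqueue QM, WW → queue [QM, WW]
Visit QM; enqueue SU, HX, CH → queue [WW, SU, HX, CH]
Visit WW; enqueue AG, SM, FK → queue [SU, HX, CH, AG, SM, FK]
Visit SU; enqueue ON, ER → queue [HX, CH, AG, SM, FK, ON, ER]
Visit HX; enqueue PT → queue [CH, AG, SM, FK, ON, ER, PT]
Visit CH; enqueue YY → queue [AG, SM, FK, ON, ER, PT, YY]
Visit AG → queue [SM, FK, ON, ER, PT, YY]
Visit SM → queue [FK, ON, ER, PT, YY]
Visit FK; enqueue CJ → queue [ON, ER, PT, YY, CJ]
Visit ON → queue [ER, PT, YY, CJ]
Visit ER → queue [PT, YY, CJ]
Visit PT → queue [YY, CJ]
Visit YY → queue [CJ]
Visit CJ → queue []

Visit order: BL, QM, WW, SU, HX, CH, AG, SM, FK, ON, ER, PT, YY, CJ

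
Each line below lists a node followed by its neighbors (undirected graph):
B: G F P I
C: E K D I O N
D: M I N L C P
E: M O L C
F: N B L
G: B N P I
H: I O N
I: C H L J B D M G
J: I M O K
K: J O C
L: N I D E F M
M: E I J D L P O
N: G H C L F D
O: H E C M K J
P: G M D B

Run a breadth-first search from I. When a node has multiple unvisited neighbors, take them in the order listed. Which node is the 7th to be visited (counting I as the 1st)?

D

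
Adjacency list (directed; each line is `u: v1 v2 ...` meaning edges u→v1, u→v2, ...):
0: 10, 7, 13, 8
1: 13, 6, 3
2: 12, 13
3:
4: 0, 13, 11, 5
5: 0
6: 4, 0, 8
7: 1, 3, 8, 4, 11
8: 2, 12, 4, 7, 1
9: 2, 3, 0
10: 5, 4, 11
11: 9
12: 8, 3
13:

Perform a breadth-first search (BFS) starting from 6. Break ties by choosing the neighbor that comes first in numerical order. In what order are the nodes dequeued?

Visit 6; enqueue 0, 4, 8 → queue [0, 4, 8]
Visit 0; enqueue 7, 10, 13 → queue [4, 8, 7, 10, 13]
Visit 4; enqueue 5, 11 → queue [8, 7, 10, 13, 5, 11]
Visit 8; enqueue 1, 2, 12 → queue [7, 10, 13, 5, 11, 1, 2, 12]
Visit 7; enqueue 3 → queue [10, 13, 5, 11, 1, 2, 12, 3]
Visit 10 → queue [13, 5, 11, 1, 2, 12, 3]
Visit 13 → queue [5, 11, 1, 2, 12, 3]
Visit 5 → queue [11, 1, 2, 12, 3]
Visit 11; enqueue 9 → queue [1, 2, 12, 3, 9]
Visit 1 → queue [2, 12, 3, 9]
Visit 2 → queue [12, 3, 9]
Visit 12 → queue [3, 9]
Visit 3 → queue [9]
Visit 9 → queue []

6 -> 0 -> 4 -> 8 -> 7 -> 10 -> 13 -> 5 -> 11 -> 1 -> 2 -> 12 -> 3 -> 9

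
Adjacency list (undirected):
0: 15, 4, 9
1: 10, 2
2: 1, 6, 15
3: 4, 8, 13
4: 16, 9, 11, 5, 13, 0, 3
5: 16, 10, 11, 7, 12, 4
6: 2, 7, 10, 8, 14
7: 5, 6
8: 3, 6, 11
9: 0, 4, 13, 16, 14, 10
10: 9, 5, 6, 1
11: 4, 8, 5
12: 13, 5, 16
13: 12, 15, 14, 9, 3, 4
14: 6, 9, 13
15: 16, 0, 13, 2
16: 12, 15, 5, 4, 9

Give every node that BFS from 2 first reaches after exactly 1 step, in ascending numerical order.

1, 6, 15

Level 0: 2
Level 1: 1, 6, 15
Level 2: 0, 7, 8, 10, 13, 14, 16
Level 3: 3, 4, 5, 9, 11, 12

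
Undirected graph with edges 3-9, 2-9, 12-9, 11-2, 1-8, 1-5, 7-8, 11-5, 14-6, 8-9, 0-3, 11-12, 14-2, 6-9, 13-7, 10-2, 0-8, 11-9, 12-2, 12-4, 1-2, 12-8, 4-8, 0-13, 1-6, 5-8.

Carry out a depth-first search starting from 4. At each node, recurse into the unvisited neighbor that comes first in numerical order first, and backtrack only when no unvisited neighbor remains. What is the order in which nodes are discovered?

Visit 4
4 → 8
8 → 0
0 → 3
3 → 9
9 → 2
2 → 1
1 → 5
5 → 11
11 → 12
1 → 6
6 → 14
2 → 10
0 → 13
13 → 7

4 8 0 3 9 2 1 5 11 12 6 14 10 13 7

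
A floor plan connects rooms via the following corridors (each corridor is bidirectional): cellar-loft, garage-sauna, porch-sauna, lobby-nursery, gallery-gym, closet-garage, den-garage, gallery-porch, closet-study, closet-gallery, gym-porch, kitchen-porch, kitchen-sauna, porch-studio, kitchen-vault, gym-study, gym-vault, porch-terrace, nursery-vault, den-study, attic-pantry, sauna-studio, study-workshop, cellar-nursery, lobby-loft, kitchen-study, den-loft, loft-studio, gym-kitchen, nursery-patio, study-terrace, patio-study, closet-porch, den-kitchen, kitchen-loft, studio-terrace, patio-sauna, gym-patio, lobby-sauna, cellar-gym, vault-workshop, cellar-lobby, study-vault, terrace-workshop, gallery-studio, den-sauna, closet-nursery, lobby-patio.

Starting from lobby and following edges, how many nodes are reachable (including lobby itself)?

BFS from lobby visits: lobby, cellar, loft, nursery, patio, sauna, gym, den, kitchen, studio, closet, vault, study, garage, porch, gallery, terrace, workshop
Reachable nodes: 18 of 20 total.

18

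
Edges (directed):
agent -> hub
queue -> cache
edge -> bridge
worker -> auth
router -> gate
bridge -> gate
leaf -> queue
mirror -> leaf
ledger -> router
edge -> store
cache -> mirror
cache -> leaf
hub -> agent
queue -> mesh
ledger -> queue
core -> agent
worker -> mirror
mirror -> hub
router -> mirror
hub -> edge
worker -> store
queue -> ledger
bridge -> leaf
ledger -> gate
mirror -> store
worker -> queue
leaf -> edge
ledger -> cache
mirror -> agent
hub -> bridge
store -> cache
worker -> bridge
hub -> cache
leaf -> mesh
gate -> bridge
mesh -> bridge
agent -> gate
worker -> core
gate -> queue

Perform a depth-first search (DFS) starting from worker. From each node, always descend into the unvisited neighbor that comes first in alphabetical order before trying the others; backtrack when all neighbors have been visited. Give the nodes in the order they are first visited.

Visit worker
worker → auth
worker → bridge
bridge → gate
gate → queue
queue → cache
cache → leaf
leaf → edge
edge → store
leaf → mesh
cache → mirror
mirror → agent
agent → hub
queue → ledger
ledger → router
worker → core

worker auth bridge gate queue cache leaf edge store mesh mirror agent hub ledger router core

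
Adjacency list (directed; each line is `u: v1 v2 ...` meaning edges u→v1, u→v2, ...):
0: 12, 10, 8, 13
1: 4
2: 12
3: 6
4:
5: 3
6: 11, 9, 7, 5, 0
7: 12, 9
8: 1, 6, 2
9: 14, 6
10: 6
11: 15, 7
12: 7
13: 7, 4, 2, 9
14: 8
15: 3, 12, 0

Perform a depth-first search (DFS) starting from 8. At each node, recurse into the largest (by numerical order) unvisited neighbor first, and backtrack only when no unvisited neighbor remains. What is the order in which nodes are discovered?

8 → 6 → 11 → 15 → 12 → 7 → 9 → 14 → 3 → 0 → 13 → 4 → 2 → 10 → 5 → 1

Visit 8
8 → 6
6 → 11
11 → 15
15 → 12
12 → 7
7 → 9
9 → 14
15 → 3
15 → 0
0 → 13
13 → 4
13 → 2
0 → 10
6 → 5
8 → 1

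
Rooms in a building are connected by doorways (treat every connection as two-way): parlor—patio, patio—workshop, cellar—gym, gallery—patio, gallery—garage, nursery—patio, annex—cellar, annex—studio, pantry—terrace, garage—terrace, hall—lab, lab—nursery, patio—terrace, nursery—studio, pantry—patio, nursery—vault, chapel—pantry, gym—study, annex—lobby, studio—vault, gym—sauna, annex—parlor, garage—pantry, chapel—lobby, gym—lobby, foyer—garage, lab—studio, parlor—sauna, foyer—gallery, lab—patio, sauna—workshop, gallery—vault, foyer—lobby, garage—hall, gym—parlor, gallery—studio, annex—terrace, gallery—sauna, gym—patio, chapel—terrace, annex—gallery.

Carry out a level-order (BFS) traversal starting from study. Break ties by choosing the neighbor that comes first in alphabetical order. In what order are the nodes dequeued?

study, gym, cellar, lobby, parlor, patio, sauna, annex, chapel, foyer, gallery, lab, nursery, pantry, terrace, workshop, studio, garage, vault, hall

Visit study; enqueue gym → queue [gym]
Visit gym; enqueue cellar, lobby, parlor, patio, sauna → queue [cellar, lobby, parlor, patio, sauna]
Visit cellar; enqueue annex → queue [lobby, parlor, patio, sauna, annex]
Visit lobby; enqueue chapel, foyer → queue [parlor, patio, sauna, annex, chapel, foyer]
Visit parlor → queue [patio, sauna, annex, chapel, foyer]
Visit patio; enqueue gallery, lab, nursery, pantry, terrace, workshop → queue [sauna, annex, chapel, foyer, gallery, lab, nursery, pantry, terrace, workshop]
Visit sauna → queue [annex, chapel, foyer, gallery, lab, nursery, pantry, terrace, workshop]
Visit annex; enqueue studio → queue [chapel, foyer, gallery, lab, nursery, pantry, terrace, workshop, studio]
Visit chapel → queue [foyer, gallery, lab, nursery, pantry, terrace, workshop, studio]
Visit foyer; enqueue garage → queue [gallery, lab, nursery, pantry, terrace, workshop, studio, garage]
Visit gallery; enqueue vault → queue [lab, nursery, pantry, terrace, workshop, studio, garage, vault]
Visit lab; enqueue hall → queue [nursery, pantry, terrace, workshop, studio, garage, vault, hall]
Visit nursery → queue [pantry, terrace, workshop, studio, garage, vault, hall]
Visit pantry → queue [terrace, workshop, studio, garage, vault, hall]
Visit terrace → queue [workshop, studio, garage, vault, hall]
Visit workshop → queue [studio, garage, vault, hall]
Visit studio → queue [garage, vault, hall]
Visit garage → queue [vault, hall]
Visit vault → queue [hall]
Visit hall → queue []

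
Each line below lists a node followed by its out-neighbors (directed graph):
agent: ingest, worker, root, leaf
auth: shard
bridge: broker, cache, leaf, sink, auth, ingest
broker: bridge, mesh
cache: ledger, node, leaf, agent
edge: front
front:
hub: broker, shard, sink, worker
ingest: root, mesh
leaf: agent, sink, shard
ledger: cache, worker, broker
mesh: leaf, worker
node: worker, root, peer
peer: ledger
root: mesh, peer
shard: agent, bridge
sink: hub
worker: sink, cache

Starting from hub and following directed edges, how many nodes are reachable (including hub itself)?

16

BFS from hub visits: hub, broker, shard, sink, worker, bridge, mesh, agent, cache, auth, ingest, leaf, root, ledger, node, peer
Reachable nodes: 16 of 18 total.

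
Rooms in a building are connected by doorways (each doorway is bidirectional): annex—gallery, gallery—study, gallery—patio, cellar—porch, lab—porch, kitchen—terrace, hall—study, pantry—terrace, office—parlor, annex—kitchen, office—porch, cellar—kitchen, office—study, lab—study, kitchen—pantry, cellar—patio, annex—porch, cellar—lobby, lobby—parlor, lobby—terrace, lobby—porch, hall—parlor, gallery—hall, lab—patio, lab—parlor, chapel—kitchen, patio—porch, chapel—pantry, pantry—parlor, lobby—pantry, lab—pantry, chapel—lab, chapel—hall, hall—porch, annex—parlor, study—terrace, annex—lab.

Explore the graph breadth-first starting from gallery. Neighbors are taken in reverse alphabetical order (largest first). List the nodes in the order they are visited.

gallery → study → patio → hall → annex → terrace → office → lab → porch → cellar → parlor → chapel → kitchen → pantry → lobby

Visit gallery; enqueue study, patio, hall, annex → queue [study, patio, hall, annex]
Visit study; enqueue terrace, office, lab → queue [patio, hall, annex, terrace, office, lab]
Visit patio; enqueue porch, cellar → queue [hall, annex, terrace, office, lab, porch, cellar]
Visit hall; enqueue parlor, chapel → queue [annex, terrace, office, lab, porch, cellar, parlor, chapel]
Visit annex; enqueue kitchen → queue [terrace, office, lab, porch, cellar, parlor, chapel, kitchen]
Visit terrace; enqueue pantry, lobby → queue [office, lab, porch, cellar, parlor, chapel, kitchen, pantry, lobby]
Visit office → queue [lab, porch, cellar, parlor, chapel, kitchen, pantry, lobby]
Visit lab → queue [porch, cellar, parlor, chapel, kitchen, pantry, lobby]
Visit porch → queue [cellar, parlor, chapel, kitchen, pantry, lobby]
Visit cellar → queue [parlor, chapel, kitchen, pantry, lobby]
Visit parlor → queue [chapel, kitchen, pantry, lobby]
Visit chapel → queue [kitchen, pantry, lobby]
Visit kitchen → queue [pantry, lobby]
Visit pantry → queue [lobby]
Visit lobby → queue []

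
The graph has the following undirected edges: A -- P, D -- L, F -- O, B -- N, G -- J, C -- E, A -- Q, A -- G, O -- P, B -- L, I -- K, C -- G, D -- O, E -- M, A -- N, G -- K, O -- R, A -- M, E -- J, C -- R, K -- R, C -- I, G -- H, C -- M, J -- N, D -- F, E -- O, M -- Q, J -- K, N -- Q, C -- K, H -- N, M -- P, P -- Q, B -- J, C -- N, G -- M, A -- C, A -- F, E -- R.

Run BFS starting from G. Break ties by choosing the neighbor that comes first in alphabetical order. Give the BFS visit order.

Visit G; enqueue A, C, H, J, K, M → queue [A, C, H, J, K, M]
Visit A; enqueue F, N, P, Q → queue [C, H, J, K, M, F, N, P, Q]
Visit C; enqueue E, I, R → queue [H, J, K, M, F, N, P, Q, E, I, R]
Visit H → queue [J, K, M, F, N, P, Q, E, I, R]
Visit J; enqueue B → queue [K, M, F, N, P, Q, E, I, R, B]
Visit K → queue [M, F, N, P, Q, E, I, R, B]
Visit M → queue [F, N, P, Q, E, I, R, B]
Visit F; enqueue D, O → queue [N, P, Q, E, I, R, B, D, O]
Visit N → queue [P, Q, E, I, R, B, D, O]
Visit P → queue [Q, E, I, R, B, D, O]
Visit Q → queue [E, I, R, B, D, O]
Visit E → queue [I, R, B, D, O]
Visit I → queue [R, B, D, O]
Visit R → queue [B, D, O]
Visit B; enqueue L → queue [D, O, L]
Visit D → queue [O, L]
Visit O → queue [L]
Visit L → queue []

G -> A -> C -> H -> J -> K -> M -> F -> N -> P -> Q -> E -> I -> R -> B -> D -> O -> L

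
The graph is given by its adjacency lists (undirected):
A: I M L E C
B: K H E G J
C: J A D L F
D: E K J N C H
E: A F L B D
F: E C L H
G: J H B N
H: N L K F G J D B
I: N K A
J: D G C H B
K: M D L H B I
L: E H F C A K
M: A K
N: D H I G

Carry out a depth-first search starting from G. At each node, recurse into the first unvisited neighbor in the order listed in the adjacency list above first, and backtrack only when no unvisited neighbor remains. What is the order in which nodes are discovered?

G -> J -> D -> E -> A -> I -> N -> H -> L -> F -> C -> K -> M -> B

Visit G
G → J
J → D
D → E
E → A
A → I
I → N
N → H
H → L
L → F
F → C
L → K
K → M
K → B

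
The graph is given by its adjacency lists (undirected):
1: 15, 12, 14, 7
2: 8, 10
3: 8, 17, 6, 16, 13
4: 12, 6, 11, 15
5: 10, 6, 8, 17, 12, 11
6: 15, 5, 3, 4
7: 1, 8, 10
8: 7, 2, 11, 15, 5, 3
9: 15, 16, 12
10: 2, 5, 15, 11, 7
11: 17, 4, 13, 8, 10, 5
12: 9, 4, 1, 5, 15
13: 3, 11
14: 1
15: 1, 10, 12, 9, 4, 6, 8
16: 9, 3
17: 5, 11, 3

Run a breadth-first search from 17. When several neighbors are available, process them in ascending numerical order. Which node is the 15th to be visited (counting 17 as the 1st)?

Visit 17; enqueue 3, 5, 11 → queue [3, 5, 11]
Visit 3; enqueue 6, 8, 13, 16 → queue [5, 11, 6, 8, 13, 16]
Visit 5; enqueue 10, 12 → queue [11, 6, 8, 13, 16, 10, 12]
Visit 11; enqueue 4 → queue [6, 8, 13, 16, 10, 12, 4]
Visit 6; enqueue 15 → queue [8, 13, 16, 10, 12, 4, 15]
Visit 8; enqueue 2, 7 → queue [13, 16, 10, 12, 4, 15, 2, 7]
Visit 13 → queue [16, 10, 12, 4, 15, 2, 7]
Visit 16; enqueue 9 → queue [10, 12, 4, 15, 2, 7, 9]
Visit 10 → queue [12, 4, 15, 2, 7, 9]
Visit 12; enqueue 1 → queue [4, 15, 2, 7, 9, 1]
Visit 4 → queue [15, 2, 7, 9, 1]
Visit 15 → queue [2, 7, 9, 1]
Visit 2 → queue [7, 9, 1]
Visit 7 → queue [9, 1]
Visit 9 → queue [1]
Visit 1; enqueue 14 → queue [14]
Visit 14 → queue []

Visit order: 17, 3, 5, 11, 6, 8, 13, 16, 10, 12, 4, 15, 2, 7, 9, 1, 14

9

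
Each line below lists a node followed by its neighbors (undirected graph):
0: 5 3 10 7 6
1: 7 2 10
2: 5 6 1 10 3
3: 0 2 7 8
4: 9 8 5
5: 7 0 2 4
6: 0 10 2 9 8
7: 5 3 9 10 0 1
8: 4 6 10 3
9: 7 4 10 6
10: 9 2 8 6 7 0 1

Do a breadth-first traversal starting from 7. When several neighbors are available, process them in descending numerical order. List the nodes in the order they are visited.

Visit 7; enqueue 10, 9, 5, 3, 1, 0 → queue [10, 9, 5, 3, 1, 0]
Visit 10; enqueue 8, 6, 2 → queue [9, 5, 3, 1, 0, 8, 6, 2]
Visit 9; enqueue 4 → queue [5, 3, 1, 0, 8, 6, 2, 4]
Visit 5 → queue [3, 1, 0, 8, 6, 2, 4]
Visit 3 → queue [1, 0, 8, 6, 2, 4]
Visit 1 → queue [0, 8, 6, 2, 4]
Visit 0 → queue [8, 6, 2, 4]
Visit 8 → queue [6, 2, 4]
Visit 6 → queue [2, 4]
Visit 2 → queue [4]
Visit 4 → queue []

7 10 9 5 3 1 0 8 6 2 4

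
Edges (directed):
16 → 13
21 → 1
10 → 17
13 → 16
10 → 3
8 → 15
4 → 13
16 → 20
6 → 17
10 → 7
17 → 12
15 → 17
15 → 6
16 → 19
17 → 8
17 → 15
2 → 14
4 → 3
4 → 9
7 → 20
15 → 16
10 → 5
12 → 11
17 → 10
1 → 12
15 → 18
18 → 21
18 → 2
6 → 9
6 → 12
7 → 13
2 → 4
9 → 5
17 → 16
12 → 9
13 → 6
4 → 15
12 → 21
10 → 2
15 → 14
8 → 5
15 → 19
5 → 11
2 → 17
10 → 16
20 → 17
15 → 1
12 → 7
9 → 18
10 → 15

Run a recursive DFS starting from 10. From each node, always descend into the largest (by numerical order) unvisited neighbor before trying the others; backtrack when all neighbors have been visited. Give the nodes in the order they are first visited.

Visit 10
10 → 17
17 → 16
16 → 20
16 → 19
16 → 13
13 → 6
6 → 12
12 → 21
21 → 1
12 → 11
12 → 9
9 → 18
18 → 2
2 → 14
2 → 4
4 → 15
4 → 3
9 → 5
12 → 7
17 → 8

10, 17, 16, 20, 19, 13, 6, 12, 21, 1, 11, 9, 18, 2, 14, 4, 15, 3, 5, 7, 8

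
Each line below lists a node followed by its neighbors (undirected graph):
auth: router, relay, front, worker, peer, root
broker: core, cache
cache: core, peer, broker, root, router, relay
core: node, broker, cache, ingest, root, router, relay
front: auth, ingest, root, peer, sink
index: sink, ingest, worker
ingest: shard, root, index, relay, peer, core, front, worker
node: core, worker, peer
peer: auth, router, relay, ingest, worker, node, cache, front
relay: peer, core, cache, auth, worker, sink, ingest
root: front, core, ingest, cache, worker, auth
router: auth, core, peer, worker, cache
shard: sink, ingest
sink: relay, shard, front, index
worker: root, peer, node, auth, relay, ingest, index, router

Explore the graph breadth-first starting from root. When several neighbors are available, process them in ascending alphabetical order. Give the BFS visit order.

root -> auth -> cache -> core -> front -> ingest -> worker -> peer -> relay -> router -> broker -> node -> sink -> index -> shard

Visit root; enqueue auth, cache, core, front, ingest, worker → queue [auth, cache, core, front, ingest, worker]
Visit auth; enqueue peer, relay, router → queue [cache, core, front, ingest, worker, peer, relay, router]
Visit cache; enqueue broker → queue [core, front, ingest, worker, peer, relay, router, broker]
Visit core; enqueue node → queue [front, ingest, worker, peer, relay, router, broker, node]
Visit front; enqueue sink → queue [ingest, worker, peer, relay, router, broker, node, sink]
Visit ingest; enqueue index, shard → queue [worker, peer, relay, router, broker, node, sink, index, shard]
Visit worker → queue [peer, relay, router, broker, node, sink, index, shard]
Visit peer → queue [relay, router, broker, node, sink, index, shard]
Visit relay → queue [router, broker, node, sink, index, shard]
Visit router → queue [broker, node, sink, index, shard]
Visit broker → queue [node, sink, index, shard]
Visit node → queue [sink, index, shard]
Visit sink → queue [index, shard]
Visit index → queue [shard]
Visit shard → queue []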